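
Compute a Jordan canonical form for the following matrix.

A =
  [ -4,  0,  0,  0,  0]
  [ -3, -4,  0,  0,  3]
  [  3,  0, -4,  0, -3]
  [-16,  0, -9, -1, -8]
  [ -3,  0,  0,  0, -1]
J_1(-4) ⊕ J_1(-4) ⊕ J_1(-4) ⊕ J_2(-1)

The characteristic polynomial is
  det(x·I − A) = x^5 + 14*x^4 + 73*x^3 + 172*x^2 + 176*x + 64 = (x + 1)^2*(x + 4)^3

Eigenvalues and multiplicities (the geometric multiplicity of λ is n − rank(A − λI), which equals the number of Jordan blocks for λ):
  λ = -4: algebraic multiplicity = 3, geometric multiplicity = 3
  λ = -1: algebraic multiplicity = 2, geometric multiplicity = 1

Determining the block sizes for each eigenvalue:
  λ = -4: gm = am = 3, so every block has size 1 → block sizes [1, 1, 1]
  λ = -1: one block (gm = 1), so the single block has size am = 2 → block sizes [2]

Assembling the blocks gives a Jordan form
J =
  [-4,  0,  0,  0,  0]
  [ 0, -4,  0,  0,  0]
  [ 0,  0, -4,  0,  0]
  [ 0,  0,  0, -1,  1]
  [ 0,  0,  0,  0, -1]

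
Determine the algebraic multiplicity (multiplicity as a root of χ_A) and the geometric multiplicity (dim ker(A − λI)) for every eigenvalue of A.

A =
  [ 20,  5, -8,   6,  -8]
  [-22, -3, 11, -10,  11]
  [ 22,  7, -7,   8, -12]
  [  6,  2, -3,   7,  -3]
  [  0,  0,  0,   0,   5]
λ = 4: alg = 3, geom = 1; λ = 5: alg = 2, geom = 2

Step 1 — factor the characteristic polynomial to read off the algebraic multiplicities:
  χ_A(x) = (x - 5)^2*(x - 4)^3

Step 2 — compute geometric multiplicities via the rank-nullity identity g(λ) = n − rank(A − λI):
  rank(A − (4)·I) = 4, so dim ker(A − (4)·I) = n − 4 = 1
  rank(A − (5)·I) = 3, so dim ker(A − (5)·I) = n − 3 = 2

Summary:
  λ = 4: algebraic multiplicity = 3, geometric multiplicity = 1
  λ = 5: algebraic multiplicity = 2, geometric multiplicity = 2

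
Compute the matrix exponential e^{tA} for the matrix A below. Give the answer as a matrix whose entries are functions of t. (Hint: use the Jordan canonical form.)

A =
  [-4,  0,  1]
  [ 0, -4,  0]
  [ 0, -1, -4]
e^{tA} =
  [exp(-4*t), -t^2*exp(-4*t)/2, t*exp(-4*t)]
  [0, exp(-4*t), 0]
  [0, -t*exp(-4*t), exp(-4*t)]

Strategy: write A = P · J · P⁻¹ where J is a Jordan canonical form, so e^{tA} = P · e^{tJ} · P⁻¹, and e^{tJ} can be computed block-by-block.

A has Jordan form
J =
  [-4,  1,  0]
  [ 0, -4,  1]
  [ 0,  0, -4]
(up to reordering of blocks).

Per-block formulas:
  For a 3×3 Jordan block J_3(-4): exp(t · J_3(-4)) = e^(-4t)·(I + t·N + (t^2/2)·N^2), where N is the 3×3 nilpotent shift.

After assembling e^{tJ} and conjugating by P, we get:

e^{tA} =
  [exp(-4*t), -t^2*exp(-4*t)/2, t*exp(-4*t)]
  [0, exp(-4*t), 0]
  [0, -t*exp(-4*t), exp(-4*t)]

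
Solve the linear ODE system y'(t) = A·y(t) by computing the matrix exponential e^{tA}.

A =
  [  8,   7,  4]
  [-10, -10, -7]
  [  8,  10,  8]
e^{tA} =
  [-t^2*exp(2*t) + 6*t*exp(2*t) + exp(2*t), -t^2*exp(2*t) + 7*t*exp(2*t), -t^2*exp(2*t)/2 + 4*t*exp(2*t)]
  [2*t^2*exp(2*t) - 10*t*exp(2*t), 2*t^2*exp(2*t) - 12*t*exp(2*t) + exp(2*t), t^2*exp(2*t) - 7*t*exp(2*t)]
  [-2*t^2*exp(2*t) + 8*t*exp(2*t), -2*t^2*exp(2*t) + 10*t*exp(2*t), -t^2*exp(2*t) + 6*t*exp(2*t) + exp(2*t)]

Strategy: write A = P · J · P⁻¹ where J is a Jordan canonical form, so e^{tA} = P · e^{tJ} · P⁻¹, and e^{tJ} can be computed block-by-block.

A has Jordan form
J =
  [2, 1, 0]
  [0, 2, 1]
  [0, 0, 2]
(up to reordering of blocks).

Per-block formulas:
  For a 3×3 Jordan block J_3(2): exp(t · J_3(2)) = e^(2t)·(I + t·N + (t^2/2)·N^2), where N is the 3×3 nilpotent shift.

After assembling e^{tJ} and conjugating by P, we get:

e^{tA} =
  [-t^2*exp(2*t) + 6*t*exp(2*t) + exp(2*t), -t^2*exp(2*t) + 7*t*exp(2*t), -t^2*exp(2*t)/2 + 4*t*exp(2*t)]
  [2*t^2*exp(2*t) - 10*t*exp(2*t), 2*t^2*exp(2*t) - 12*t*exp(2*t) + exp(2*t), t^2*exp(2*t) - 7*t*exp(2*t)]
  [-2*t^2*exp(2*t) + 8*t*exp(2*t), -2*t^2*exp(2*t) + 10*t*exp(2*t), -t^2*exp(2*t) + 6*t*exp(2*t) + exp(2*t)]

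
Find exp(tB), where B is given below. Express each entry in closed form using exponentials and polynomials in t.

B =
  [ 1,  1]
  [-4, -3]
e^{tB} =
  [2*t*exp(-t) + exp(-t), t*exp(-t)]
  [-4*t*exp(-t), -2*t*exp(-t) + exp(-t)]

Strategy: write B = P · J · P⁻¹ where J is a Jordan canonical form, so e^{tB} = P · e^{tJ} · P⁻¹, and e^{tJ} can be computed block-by-block.

B has Jordan form
J =
  [-1,  1]
  [ 0, -1]
(up to reordering of blocks).

Per-block formulas:
  For a 2×2 Jordan block J_2(-1): exp(t · J_2(-1)) = e^(-1t)·(I + t·N), where N is the 2×2 nilpotent shift.

After assembling e^{tJ} and conjugating by P, we get:

e^{tB} =
  [2*t*exp(-t) + exp(-t), t*exp(-t)]
  [-4*t*exp(-t), -2*t*exp(-t) + exp(-t)]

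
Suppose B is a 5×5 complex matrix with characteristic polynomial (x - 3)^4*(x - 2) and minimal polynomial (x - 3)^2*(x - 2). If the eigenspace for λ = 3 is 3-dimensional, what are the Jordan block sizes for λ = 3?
Block sizes for λ = 3: [2, 1, 1]

Step 1 — from the characteristic polynomial, algebraic multiplicity of λ = 3 is 4. From dim ker(B − (3)·I) = 3, there are exactly 3 Jordan blocks for λ = 3.
Step 2 — from the minimal polynomial, the factor (x − 3)^2 tells us the largest block for λ = 3 has size 2.
Step 3 — with total size 4, 3 blocks, and largest block 2, the block sizes (in nonincreasing order) are [2, 1, 1].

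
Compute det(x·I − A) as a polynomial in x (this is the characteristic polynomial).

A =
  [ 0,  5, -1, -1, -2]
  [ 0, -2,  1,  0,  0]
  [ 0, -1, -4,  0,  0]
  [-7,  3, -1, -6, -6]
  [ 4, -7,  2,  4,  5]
x^5 + 7*x^4 + 10*x^3 - 18*x^2 - 27*x + 27

Expanding det(x·I − A) (e.g. by cofactor expansion or by noting that A is similar to its Jordan form J, which has the same characteristic polynomial as A) gives
  χ_A(x) = x^5 + 7*x^4 + 10*x^3 - 18*x^2 - 27*x + 27
which factors as (x - 1)^2*(x + 3)^3. The eigenvalues (with algebraic multiplicities) are λ = -3 with multiplicity 3, λ = 1 with multiplicity 2.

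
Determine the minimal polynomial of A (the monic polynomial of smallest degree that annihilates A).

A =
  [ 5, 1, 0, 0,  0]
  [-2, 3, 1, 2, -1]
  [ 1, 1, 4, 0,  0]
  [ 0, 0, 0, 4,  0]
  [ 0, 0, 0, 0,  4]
x^3 - 12*x^2 + 48*x - 64

The characteristic polynomial is χ_A(x) = (x - 4)^5, so the eigenvalues are known. The minimal polynomial is
  m_A(x) = Π_λ (x − λ)^{k_λ}
where k_λ is the size of the *largest* Jordan block for λ (equivalently, the smallest k with (A − λI)^k v = 0 for every generalised eigenvector v of λ).

  λ = 4: largest Jordan block has size 3, contributing (x − 4)^3

So m_A(x) = (x - 4)^3 = x^3 - 12*x^2 + 48*x - 64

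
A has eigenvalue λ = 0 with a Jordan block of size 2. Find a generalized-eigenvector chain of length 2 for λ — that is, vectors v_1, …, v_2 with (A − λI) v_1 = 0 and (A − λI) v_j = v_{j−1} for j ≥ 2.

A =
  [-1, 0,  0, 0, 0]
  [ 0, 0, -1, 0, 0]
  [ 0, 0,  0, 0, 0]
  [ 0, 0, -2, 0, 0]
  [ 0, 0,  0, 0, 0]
A Jordan chain for λ = 0 of length 2:
v_1 = (0, -1, 0, -2, 0)ᵀ
v_2 = (0, 0, 1, 0, 0)ᵀ

Let N = A − (0)·I. We want v_2 with N^2 v_2 = 0 but N^1 v_2 ≠ 0; then v_{j-1} := N · v_j for j = 2, …, 2.

Pick v_2 = (0, 0, 1, 0, 0)ᵀ.
Then v_1 = N · v_2 = (0, -1, 0, -2, 0)ᵀ.

Sanity check: (A − (0)·I) v_1 = (0, 0, 0, 0, 0)ᵀ = 0. ✓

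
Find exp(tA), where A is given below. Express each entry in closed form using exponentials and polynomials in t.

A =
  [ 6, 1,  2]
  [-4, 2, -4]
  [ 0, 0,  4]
e^{tA} =
  [2*t*exp(4*t) + exp(4*t), t*exp(4*t), 2*t*exp(4*t)]
  [-4*t*exp(4*t), -2*t*exp(4*t) + exp(4*t), -4*t*exp(4*t)]
  [0, 0, exp(4*t)]

Strategy: write A = P · J · P⁻¹ where J is a Jordan canonical form, so e^{tA} = P · e^{tJ} · P⁻¹, and e^{tJ} can be computed block-by-block.

A has Jordan form
J =
  [4, 1, 0]
  [0, 4, 0]
  [0, 0, 4]
(up to reordering of blocks).

Per-block formulas:
  For a 2×2 Jordan block J_2(4): exp(t · J_2(4)) = e^(4t)·(I + t·N), where N is the 2×2 nilpotent shift.
  For a 1×1 block at λ = 4: exp(t · [4]) = [e^(4t)].

After assembling e^{tJ} and conjugating by P, we get:

e^{tA} =
  [2*t*exp(4*t) + exp(4*t), t*exp(4*t), 2*t*exp(4*t)]
  [-4*t*exp(4*t), -2*t*exp(4*t) + exp(4*t), -4*t*exp(4*t)]
  [0, 0, exp(4*t)]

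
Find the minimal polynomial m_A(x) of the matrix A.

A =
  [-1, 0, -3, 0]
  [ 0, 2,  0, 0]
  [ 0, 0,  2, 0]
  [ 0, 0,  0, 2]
x^2 - x - 2

The characteristic polynomial is χ_A(x) = (x - 2)^3*(x + 1), so the eigenvalues are known. The minimal polynomial is
  m_A(x) = Π_λ (x − λ)^{k_λ}
where k_λ is the size of the *largest* Jordan block for λ (equivalently, the smallest k with (A − λI)^k v = 0 for every generalised eigenvector v of λ).

  λ = -1: largest Jordan block has size 1, contributing (x + 1)
  λ = 2: largest Jordan block has size 1, contributing (x − 2)

So m_A(x) = (x - 2)*(x + 1) = x^2 - x - 2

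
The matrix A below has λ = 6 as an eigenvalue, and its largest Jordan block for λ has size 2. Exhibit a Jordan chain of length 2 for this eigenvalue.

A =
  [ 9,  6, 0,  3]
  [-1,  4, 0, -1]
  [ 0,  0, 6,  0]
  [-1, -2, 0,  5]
A Jordan chain for λ = 6 of length 2:
v_1 = (3, -1, 0, -1)ᵀ
v_2 = (1, 0, 0, 0)ᵀ

Let N = A − (6)·I. We want v_2 with N^2 v_2 = 0 but N^1 v_2 ≠ 0; then v_{j-1} := N · v_j for j = 2, …, 2.

Pick v_2 = (1, 0, 0, 0)ᵀ.
Then v_1 = N · v_2 = (3, -1, 0, -1)ᵀ.

Sanity check: (A − (6)·I) v_1 = (0, 0, 0, 0)ᵀ = 0. ✓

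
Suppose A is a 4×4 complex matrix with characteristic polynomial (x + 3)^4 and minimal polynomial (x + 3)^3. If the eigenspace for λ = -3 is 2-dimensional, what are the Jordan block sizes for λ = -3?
Block sizes for λ = -3: [3, 1]

Step 1 — from the characteristic polynomial, algebraic multiplicity of λ = -3 is 4. From dim ker(A − (-3)·I) = 2, there are exactly 2 Jordan blocks for λ = -3.
Step 2 — from the minimal polynomial, the factor (x + 3)^3 tells us the largest block for λ = -3 has size 3.
Step 3 — with total size 4, 2 blocks, and largest block 3, the block sizes (in nonincreasing order) are [3, 1].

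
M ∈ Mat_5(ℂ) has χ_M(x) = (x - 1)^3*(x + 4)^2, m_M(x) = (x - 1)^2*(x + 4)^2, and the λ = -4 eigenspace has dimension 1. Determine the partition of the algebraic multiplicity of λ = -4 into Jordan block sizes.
Block sizes for λ = -4: [2]

Step 1 — from the characteristic polynomial, algebraic multiplicity of λ = -4 is 2. From dim ker(M − (-4)·I) = 1, there are exactly 1 Jordan blocks for λ = -4.
Step 2 — from the minimal polynomial, the factor (x + 4)^2 tells us the largest block for λ = -4 has size 2.
Step 3 — with total size 2, 1 blocks, and largest block 2, the block sizes (in nonincreasing order) are [2].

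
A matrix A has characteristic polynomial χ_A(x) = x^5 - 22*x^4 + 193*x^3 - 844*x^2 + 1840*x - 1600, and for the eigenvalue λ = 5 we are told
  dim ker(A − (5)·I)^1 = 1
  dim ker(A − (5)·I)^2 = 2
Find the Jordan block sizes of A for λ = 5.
Block sizes for λ = 5: [2]

From the dimensions of kernels of powers, the number of Jordan blocks of size at least j is d_j − d_{j−1} where d_j = dim ker(N^j) (with d_0 = 0). Computing the differences gives [1, 1].
The number of blocks of size exactly k is (#blocks of size ≥ k) − (#blocks of size ≥ k + 1), so the partition is: 1 block(s) of size 2.
In nonincreasing order the block sizes are [2].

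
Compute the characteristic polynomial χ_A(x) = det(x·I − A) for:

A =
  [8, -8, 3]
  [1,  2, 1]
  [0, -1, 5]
x^3 - 15*x^2 + 75*x - 125

Expanding det(x·I − A) (e.g. by cofactor expansion or by noting that A is similar to its Jordan form J, which has the same characteristic polynomial as A) gives
  χ_A(x) = x^3 - 15*x^2 + 75*x - 125
which factors as (x - 5)^3. The eigenvalues (with algebraic multiplicities) are λ = 5 with multiplicity 3.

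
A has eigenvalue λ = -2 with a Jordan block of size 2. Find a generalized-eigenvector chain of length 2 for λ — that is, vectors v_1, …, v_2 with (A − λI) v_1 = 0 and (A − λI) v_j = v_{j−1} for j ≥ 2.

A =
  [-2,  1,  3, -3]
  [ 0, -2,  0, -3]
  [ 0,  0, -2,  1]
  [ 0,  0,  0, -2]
A Jordan chain for λ = -2 of length 2:
v_1 = (1, 0, 0, 0)ᵀ
v_2 = (0, 1, 0, 0)ᵀ

Let N = A − (-2)·I. We want v_2 with N^2 v_2 = 0 but N^1 v_2 ≠ 0; then v_{j-1} := N · v_j for j = 2, …, 2.

Pick v_2 = (0, 1, 0, 0)ᵀ.
Then v_1 = N · v_2 = (1, 0, 0, 0)ᵀ.

Sanity check: (A − (-2)·I) v_1 = (0, 0, 0, 0)ᵀ = 0. ✓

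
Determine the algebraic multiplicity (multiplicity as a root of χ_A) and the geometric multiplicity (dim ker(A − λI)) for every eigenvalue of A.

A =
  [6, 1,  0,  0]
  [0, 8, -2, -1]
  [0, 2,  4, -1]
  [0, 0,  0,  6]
λ = 6: alg = 4, geom = 2

Step 1 — factor the characteristic polynomial to read off the algebraic multiplicities:
  χ_A(x) = (x - 6)^4

Step 2 — compute geometric multiplicities via the rank-nullity identity g(λ) = n − rank(A − λI):
  rank(A − (6)·I) = 2, so dim ker(A − (6)·I) = n − 2 = 2

Summary:
  λ = 6: algebraic multiplicity = 4, geometric multiplicity = 2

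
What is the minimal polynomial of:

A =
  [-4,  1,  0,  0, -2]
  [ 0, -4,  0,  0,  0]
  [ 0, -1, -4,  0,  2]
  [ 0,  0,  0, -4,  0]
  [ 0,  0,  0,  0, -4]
x^2 + 8*x + 16

The characteristic polynomial is χ_A(x) = (x + 4)^5, so the eigenvalues are known. The minimal polynomial is
  m_A(x) = Π_λ (x − λ)^{k_λ}
where k_λ is the size of the *largest* Jordan block for λ (equivalently, the smallest k with (A − λI)^k v = 0 for every generalised eigenvector v of λ).

  λ = -4: largest Jordan block has size 2, contributing (x + 4)^2

So m_A(x) = (x + 4)^2 = x^2 + 8*x + 16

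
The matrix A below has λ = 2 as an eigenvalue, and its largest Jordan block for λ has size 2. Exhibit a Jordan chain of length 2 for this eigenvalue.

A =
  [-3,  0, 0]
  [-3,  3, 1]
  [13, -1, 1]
A Jordan chain for λ = 2 of length 2:
v_1 = (0, 1, -1)ᵀ
v_2 = (0, 1, 0)ᵀ

Let N = A − (2)·I. We want v_2 with N^2 v_2 = 0 but N^1 v_2 ≠ 0; then v_{j-1} := N · v_j for j = 2, …, 2.

Pick v_2 = (0, 1, 0)ᵀ.
Then v_1 = N · v_2 = (0, 1, -1)ᵀ.

Sanity check: (A − (2)·I) v_1 = (0, 0, 0)ᵀ = 0. ✓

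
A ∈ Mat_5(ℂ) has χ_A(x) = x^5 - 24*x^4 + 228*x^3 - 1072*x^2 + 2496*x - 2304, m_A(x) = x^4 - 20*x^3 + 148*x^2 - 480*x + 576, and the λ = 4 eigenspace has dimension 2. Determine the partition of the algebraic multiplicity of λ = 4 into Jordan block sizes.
Block sizes for λ = 4: [2, 1]

Step 1 — from the characteristic polynomial, algebraic multiplicity of λ = 4 is 3. From dim ker(A − (4)·I) = 2, there are exactly 2 Jordan blocks for λ = 4.
Step 2 — from the minimal polynomial, the factor (x − 4)^2 tells us the largest block for λ = 4 has size 2.
Step 3 — with total size 3, 2 blocks, and largest block 2, the block sizes (in nonincreasing order) are [2, 1].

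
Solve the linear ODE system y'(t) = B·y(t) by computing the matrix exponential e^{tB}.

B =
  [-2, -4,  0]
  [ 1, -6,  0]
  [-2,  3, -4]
e^{tB} =
  [2*t*exp(-4*t) + exp(-4*t), -4*t*exp(-4*t), 0]
  [t*exp(-4*t), -2*t*exp(-4*t) + exp(-4*t), 0]
  [-t^2*exp(-4*t)/2 - 2*t*exp(-4*t), t^2*exp(-4*t) + 3*t*exp(-4*t), exp(-4*t)]

Strategy: write B = P · J · P⁻¹ where J is a Jordan canonical form, so e^{tB} = P · e^{tJ} · P⁻¹, and e^{tJ} can be computed block-by-block.

B has Jordan form
J =
  [-4,  1,  0]
  [ 0, -4,  1]
  [ 0,  0, -4]
(up to reordering of blocks).

Per-block formulas:
  For a 3×3 Jordan block J_3(-4): exp(t · J_3(-4)) = e^(-4t)·(I + t·N + (t^2/2)·N^2), where N is the 3×3 nilpotent shift.

After assembling e^{tJ} and conjugating by P, we get:

e^{tB} =
  [2*t*exp(-4*t) + exp(-4*t), -4*t*exp(-4*t), 0]
  [t*exp(-4*t), -2*t*exp(-4*t) + exp(-4*t), 0]
  [-t^2*exp(-4*t)/2 - 2*t*exp(-4*t), t^2*exp(-4*t) + 3*t*exp(-4*t), exp(-4*t)]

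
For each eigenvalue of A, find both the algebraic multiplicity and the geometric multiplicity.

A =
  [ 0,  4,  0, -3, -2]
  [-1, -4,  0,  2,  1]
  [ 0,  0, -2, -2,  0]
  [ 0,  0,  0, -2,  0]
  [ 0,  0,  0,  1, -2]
λ = -2: alg = 5, geom = 3

Step 1 — factor the characteristic polynomial to read off the algebraic multiplicities:
  χ_A(x) = (x + 2)^5

Step 2 — compute geometric multiplicities via the rank-nullity identity g(λ) = n − rank(A − λI):
  rank(A − (-2)·I) = 2, so dim ker(A − (-2)·I) = n − 2 = 3

Summary:
  λ = -2: algebraic multiplicity = 5, geometric multiplicity = 3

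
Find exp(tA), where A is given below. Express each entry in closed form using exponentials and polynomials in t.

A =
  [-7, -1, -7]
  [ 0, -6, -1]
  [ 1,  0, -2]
e^{tA} =
  [-3*t^2*exp(-5*t)/2 - 2*t*exp(-5*t) + exp(-5*t), 3*t^2*exp(-5*t)/2 - t*exp(-5*t), -3*t^2*exp(-5*t) - 7*t*exp(-5*t)]
  [-t^2*exp(-5*t)/2, t^2*exp(-5*t)/2 - t*exp(-5*t) + exp(-5*t), -t^2*exp(-5*t) - t*exp(-5*t)]
  [t^2*exp(-5*t)/2 + t*exp(-5*t), -t^2*exp(-5*t)/2, t^2*exp(-5*t) + 3*t*exp(-5*t) + exp(-5*t)]

Strategy: write A = P · J · P⁻¹ where J is a Jordan canonical form, so e^{tA} = P · e^{tJ} · P⁻¹, and e^{tJ} can be computed block-by-block.

A has Jordan form
J =
  [-5,  1,  0]
  [ 0, -5,  1]
  [ 0,  0, -5]
(up to reordering of blocks).

Per-block formulas:
  For a 3×3 Jordan block J_3(-5): exp(t · J_3(-5)) = e^(-5t)·(I + t·N + (t^2/2)·N^2), where N is the 3×3 nilpotent shift.

After assembling e^{tJ} and conjugating by P, we get:

e^{tA} =
  [-3*t^2*exp(-5*t)/2 - 2*t*exp(-5*t) + exp(-5*t), 3*t^2*exp(-5*t)/2 - t*exp(-5*t), -3*t^2*exp(-5*t) - 7*t*exp(-5*t)]
  [-t^2*exp(-5*t)/2, t^2*exp(-5*t)/2 - t*exp(-5*t) + exp(-5*t), -t^2*exp(-5*t) - t*exp(-5*t)]
  [t^2*exp(-5*t)/2 + t*exp(-5*t), -t^2*exp(-5*t)/2, t^2*exp(-5*t) + 3*t*exp(-5*t) + exp(-5*t)]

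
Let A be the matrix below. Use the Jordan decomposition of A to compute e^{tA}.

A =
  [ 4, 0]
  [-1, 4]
e^{tA} =
  [exp(4*t), 0]
  [-t*exp(4*t), exp(4*t)]

Strategy: write A = P · J · P⁻¹ where J is a Jordan canonical form, so e^{tA} = P · e^{tJ} · P⁻¹, and e^{tJ} can be computed block-by-block.

A has Jordan form
J =
  [4, 1]
  [0, 4]
(up to reordering of blocks).

Per-block formulas:
  For a 2×2 Jordan block J_2(4): exp(t · J_2(4)) = e^(4t)·(I + t·N), where N is the 2×2 nilpotent shift.

After assembling e^{tJ} and conjugating by P, we get:

e^{tA} =
  [exp(4*t), 0]
  [-t*exp(4*t), exp(4*t)]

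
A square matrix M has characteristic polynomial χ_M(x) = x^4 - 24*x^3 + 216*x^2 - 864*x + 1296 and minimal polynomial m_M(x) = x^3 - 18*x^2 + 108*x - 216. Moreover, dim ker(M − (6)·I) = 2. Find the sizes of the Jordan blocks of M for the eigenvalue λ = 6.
Block sizes for λ = 6: [3, 1]

Step 1 — from the characteristic polynomial, algebraic multiplicity of λ = 6 is 4. From dim ker(M − (6)·I) = 2, there are exactly 2 Jordan blocks for λ = 6.
Step 2 — from the minimal polynomial, the factor (x − 6)^3 tells us the largest block for λ = 6 has size 3.
Step 3 — with total size 4, 2 blocks, and largest block 3, the block sizes (in nonincreasing order) are [3, 1].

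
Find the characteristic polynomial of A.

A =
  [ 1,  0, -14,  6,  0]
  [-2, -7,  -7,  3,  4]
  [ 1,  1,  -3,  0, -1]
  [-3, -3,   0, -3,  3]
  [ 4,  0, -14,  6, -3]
x^5 + 15*x^4 + 90*x^3 + 270*x^2 + 405*x + 243

Expanding det(x·I − A) (e.g. by cofactor expansion or by noting that A is similar to its Jordan form J, which has the same characteristic polynomial as A) gives
  χ_A(x) = x^5 + 15*x^4 + 90*x^3 + 270*x^2 + 405*x + 243
which factors as (x + 3)^5. The eigenvalues (with algebraic multiplicities) are λ = -3 with multiplicity 5.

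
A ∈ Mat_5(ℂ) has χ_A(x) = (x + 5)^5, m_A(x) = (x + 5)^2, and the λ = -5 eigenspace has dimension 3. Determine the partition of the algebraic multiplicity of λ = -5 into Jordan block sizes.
Block sizes for λ = -5: [2, 2, 1]

Step 1 — from the characteristic polynomial, algebraic multiplicity of λ = -5 is 5. From dim ker(A − (-5)·I) = 3, there are exactly 3 Jordan blocks for λ = -5.
Step 2 — from the minimal polynomial, the factor (x + 5)^2 tells us the largest block for λ = -5 has size 2.
Step 3 — with total size 5, 3 blocks, and largest block 2, the block sizes (in nonincreasing order) are [2, 2, 1].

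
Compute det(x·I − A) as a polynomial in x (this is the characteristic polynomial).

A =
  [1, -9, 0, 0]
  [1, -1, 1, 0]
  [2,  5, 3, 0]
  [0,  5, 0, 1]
x^4 - 4*x^3 + 6*x^2 - 4*x + 1

Expanding det(x·I − A) (e.g. by cofactor expansion or by noting that A is similar to its Jordan form J, which has the same characteristic polynomial as A) gives
  χ_A(x) = x^4 - 4*x^3 + 6*x^2 - 4*x + 1
which factors as (x - 1)^4. The eigenvalues (with algebraic multiplicities) are λ = 1 with multiplicity 4.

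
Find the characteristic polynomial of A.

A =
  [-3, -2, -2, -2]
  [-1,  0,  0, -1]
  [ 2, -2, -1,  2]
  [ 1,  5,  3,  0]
x^4 + 4*x^3 + 6*x^2 + 4*x + 1

Expanding det(x·I − A) (e.g. by cofactor expansion or by noting that A is similar to its Jordan form J, which has the same characteristic polynomial as A) gives
  χ_A(x) = x^4 + 4*x^3 + 6*x^2 + 4*x + 1
which factors as (x + 1)^4. The eigenvalues (with algebraic multiplicities) are λ = -1 with multiplicity 4.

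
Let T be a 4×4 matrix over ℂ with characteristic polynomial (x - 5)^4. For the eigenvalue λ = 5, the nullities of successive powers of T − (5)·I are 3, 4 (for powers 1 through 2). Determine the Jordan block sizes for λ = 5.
Block sizes for λ = 5: [2, 1, 1]

From the dimensions of kernels of powers, the number of Jordan blocks of size at least j is d_j − d_{j−1} where d_j = dim ker(N^j) (with d_0 = 0). Computing the differences gives [3, 1].
The number of blocks of size exactly k is (#blocks of size ≥ k) − (#blocks of size ≥ k + 1), so the partition is: 2 block(s) of size 1, 1 block(s) of size 2.
In nonincreasing order the block sizes are [2, 1, 1].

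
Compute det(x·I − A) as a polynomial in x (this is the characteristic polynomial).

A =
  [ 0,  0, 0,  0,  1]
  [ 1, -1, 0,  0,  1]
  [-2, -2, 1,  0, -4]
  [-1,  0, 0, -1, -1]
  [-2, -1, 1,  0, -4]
x^5 + 5*x^4 + 10*x^3 + 10*x^2 + 5*x + 1

Expanding det(x·I − A) (e.g. by cofactor expansion or by noting that A is similar to its Jordan form J, which has the same characteristic polynomial as A) gives
  χ_A(x) = x^5 + 5*x^4 + 10*x^3 + 10*x^2 + 5*x + 1
which factors as (x + 1)^5. The eigenvalues (with algebraic multiplicities) are λ = -1 with multiplicity 5.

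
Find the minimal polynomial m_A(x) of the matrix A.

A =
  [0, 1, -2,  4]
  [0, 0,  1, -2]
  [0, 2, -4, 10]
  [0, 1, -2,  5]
x^4 - x^3

The characteristic polynomial is χ_A(x) = x^3*(x - 1), so the eigenvalues are known. The minimal polynomial is
  m_A(x) = Π_λ (x − λ)^{k_λ}
where k_λ is the size of the *largest* Jordan block for λ (equivalently, the smallest k with (A − λI)^k v = 0 for every generalised eigenvector v of λ).

  λ = 0: largest Jordan block has size 3, contributing (x − 0)^3
  λ = 1: largest Jordan block has size 1, contributing (x − 1)

So m_A(x) = x^3*(x - 1) = x^4 - x^3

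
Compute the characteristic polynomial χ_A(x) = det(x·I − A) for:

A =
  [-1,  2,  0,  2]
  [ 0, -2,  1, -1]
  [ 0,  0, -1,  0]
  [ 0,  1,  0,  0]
x^4 + 4*x^3 + 6*x^2 + 4*x + 1

Expanding det(x·I − A) (e.g. by cofactor expansion or by noting that A is similar to its Jordan form J, which has the same characteristic polynomial as A) gives
  χ_A(x) = x^4 + 4*x^3 + 6*x^2 + 4*x + 1
which factors as (x + 1)^4. The eigenvalues (with algebraic multiplicities) are λ = -1 with multiplicity 4.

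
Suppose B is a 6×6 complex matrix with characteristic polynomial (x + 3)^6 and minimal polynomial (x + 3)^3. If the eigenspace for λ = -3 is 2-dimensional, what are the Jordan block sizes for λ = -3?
Block sizes for λ = -3: [3, 3]

Step 1 — from the characteristic polynomial, algebraic multiplicity of λ = -3 is 6. From dim ker(B − (-3)·I) = 2, there are exactly 2 Jordan blocks for λ = -3.
Step 2 — from the minimal polynomial, the factor (x + 3)^3 tells us the largest block for λ = -3 has size 3.
Step 3 — with total size 6, 2 blocks, and largest block 3, the block sizes (in nonincreasing order) are [3, 3].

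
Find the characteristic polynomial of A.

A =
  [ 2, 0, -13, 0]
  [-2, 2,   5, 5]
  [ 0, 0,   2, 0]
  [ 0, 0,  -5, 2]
x^4 - 8*x^3 + 24*x^2 - 32*x + 16

Expanding det(x·I − A) (e.g. by cofactor expansion or by noting that A is similar to its Jordan form J, which has the same characteristic polynomial as A) gives
  χ_A(x) = x^4 - 8*x^3 + 24*x^2 - 32*x + 16
which factors as (x - 2)^4. The eigenvalues (with algebraic multiplicities) are λ = 2 with multiplicity 4.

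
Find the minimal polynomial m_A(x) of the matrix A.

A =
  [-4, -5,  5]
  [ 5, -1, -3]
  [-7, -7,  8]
x^3 - 3*x^2 + 3*x - 1

The characteristic polynomial is χ_A(x) = (x - 1)^3, so the eigenvalues are known. The minimal polynomial is
  m_A(x) = Π_λ (x − λ)^{k_λ}
where k_λ is the size of the *largest* Jordan block for λ (equivalently, the smallest k with (A − λI)^k v = 0 for every generalised eigenvector v of λ).

  λ = 1: largest Jordan block has size 3, contributing (x − 1)^3

So m_A(x) = (x - 1)^3 = x^3 - 3*x^2 + 3*x - 1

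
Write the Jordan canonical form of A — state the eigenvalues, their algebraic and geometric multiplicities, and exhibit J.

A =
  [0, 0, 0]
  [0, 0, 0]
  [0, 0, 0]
J_1(0) ⊕ J_1(0) ⊕ J_1(0)

The characteristic polynomial is
  det(x·I − A) = x^3

Eigenvalues and multiplicities (the geometric multiplicity of λ is n − rank(A − λI), which equals the number of Jordan blocks for λ):
  λ = 0: algebraic multiplicity = 3, geometric multiplicity = 3

Determining the block sizes for each eigenvalue:
  λ = 0: gm = am = 3, so every block has size 1 → block sizes [1, 1, 1]

Assembling the blocks gives a Jordan form
J =
  [0, 0, 0]
  [0, 0, 0]
  [0, 0, 0]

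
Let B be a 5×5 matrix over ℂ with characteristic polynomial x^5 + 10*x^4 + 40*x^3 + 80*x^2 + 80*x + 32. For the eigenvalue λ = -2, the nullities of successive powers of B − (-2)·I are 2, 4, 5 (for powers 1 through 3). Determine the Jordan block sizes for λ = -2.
Block sizes for λ = -2: [3, 2]

From the dimensions of kernels of powers, the number of Jordan blocks of size at least j is d_j − d_{j−1} where d_j = dim ker(N^j) (with d_0 = 0). Computing the differences gives [2, 2, 1].
The number of blocks of size exactly k is (#blocks of size ≥ k) − (#blocks of size ≥ k + 1), so the partition is: 1 block(s) of size 2, 1 block(s) of size 3.
In nonincreasing order the block sizes are [3, 2].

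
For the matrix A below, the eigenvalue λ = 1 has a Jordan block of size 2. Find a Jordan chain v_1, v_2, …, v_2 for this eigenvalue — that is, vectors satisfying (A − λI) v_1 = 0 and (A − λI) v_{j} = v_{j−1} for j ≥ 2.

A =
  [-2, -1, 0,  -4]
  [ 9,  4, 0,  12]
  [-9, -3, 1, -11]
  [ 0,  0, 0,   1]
A Jordan chain for λ = 1 of length 2:
v_1 = (-3, 9, -9, 0)ᵀ
v_2 = (1, 0, 0, 0)ᵀ

Let N = A − (1)·I. We want v_2 with N^2 v_2 = 0 but N^1 v_2 ≠ 0; then v_{j-1} := N · v_j for j = 2, …, 2.

Pick v_2 = (1, 0, 0, 0)ᵀ.
Then v_1 = N · v_2 = (-3, 9, -9, 0)ᵀ.

Sanity check: (A − (1)·I) v_1 = (0, 0, 0, 0)ᵀ = 0. ✓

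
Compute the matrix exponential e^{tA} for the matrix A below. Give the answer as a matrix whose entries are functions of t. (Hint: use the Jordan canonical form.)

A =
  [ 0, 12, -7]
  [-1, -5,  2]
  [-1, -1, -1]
e^{tA} =
  [-t^2*exp(-2*t)/2 + 2*t*exp(-2*t) + exp(-2*t), -5*t^2*exp(-2*t)/2 + 12*t*exp(-2*t), 3*t^2*exp(-2*t)/2 - 7*t*exp(-2*t)]
  [-t^2*exp(-2*t)/2 - t*exp(-2*t), -5*t^2*exp(-2*t)/2 - 3*t*exp(-2*t) + exp(-2*t), 3*t^2*exp(-2*t)/2 + 2*t*exp(-2*t)]
  [-t^2*exp(-2*t) - t*exp(-2*t), -5*t^2*exp(-2*t) - t*exp(-2*t), 3*t^2*exp(-2*t) + t*exp(-2*t) + exp(-2*t)]

Strategy: write A = P · J · P⁻¹ where J is a Jordan canonical form, so e^{tA} = P · e^{tJ} · P⁻¹, and e^{tJ} can be computed block-by-block.

A has Jordan form
J =
  [-2,  1,  0]
  [ 0, -2,  1]
  [ 0,  0, -2]
(up to reordering of blocks).

Per-block formulas:
  For a 3×3 Jordan block J_3(-2): exp(t · J_3(-2)) = e^(-2t)·(I + t·N + (t^2/2)·N^2), where N is the 3×3 nilpotent shift.

After assembling e^{tJ} and conjugating by P, we get:

e^{tA} =
  [-t^2*exp(-2*t)/2 + 2*t*exp(-2*t) + exp(-2*t), -5*t^2*exp(-2*t)/2 + 12*t*exp(-2*t), 3*t^2*exp(-2*t)/2 - 7*t*exp(-2*t)]
  [-t^2*exp(-2*t)/2 - t*exp(-2*t), -5*t^2*exp(-2*t)/2 - 3*t*exp(-2*t) + exp(-2*t), 3*t^2*exp(-2*t)/2 + 2*t*exp(-2*t)]
  [-t^2*exp(-2*t) - t*exp(-2*t), -5*t^2*exp(-2*t) - t*exp(-2*t), 3*t^2*exp(-2*t) + t*exp(-2*t) + exp(-2*t)]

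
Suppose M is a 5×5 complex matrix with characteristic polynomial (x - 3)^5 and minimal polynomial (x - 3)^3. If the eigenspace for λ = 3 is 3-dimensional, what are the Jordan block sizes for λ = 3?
Block sizes for λ = 3: [3, 1, 1]

Step 1 — from the characteristic polynomial, algebraic multiplicity of λ = 3 is 5. From dim ker(M − (3)·I) = 3, there are exactly 3 Jordan blocks for λ = 3.
Step 2 — from the minimal polynomial, the factor (x − 3)^3 tells us the largest block for λ = 3 has size 3.
Step 3 — with total size 5, 3 blocks, and largest block 3, the block sizes (in nonincreasing order) are [3, 1, 1].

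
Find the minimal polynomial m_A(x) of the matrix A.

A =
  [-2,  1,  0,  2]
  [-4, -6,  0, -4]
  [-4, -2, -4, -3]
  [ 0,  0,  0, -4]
x^2 + 8*x + 16

The characteristic polynomial is χ_A(x) = (x + 4)^4, so the eigenvalues are known. The minimal polynomial is
  m_A(x) = Π_λ (x − λ)^{k_λ}
where k_λ is the size of the *largest* Jordan block for λ (equivalently, the smallest k with (A − λI)^k v = 0 for every generalised eigenvector v of λ).

  λ = -4: largest Jordan block has size 2, contributing (x + 4)^2

So m_A(x) = (x + 4)^2 = x^2 + 8*x + 16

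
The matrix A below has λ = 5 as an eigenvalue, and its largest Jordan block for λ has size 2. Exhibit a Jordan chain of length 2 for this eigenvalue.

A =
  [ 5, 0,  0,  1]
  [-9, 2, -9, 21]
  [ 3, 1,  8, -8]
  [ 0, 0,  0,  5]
A Jordan chain for λ = 5 of length 2:
v_1 = (0, -9, 3, 0)ᵀ
v_2 = (1, 0, 0, 0)ᵀ

Let N = A − (5)·I. We want v_2 with N^2 v_2 = 0 but N^1 v_2 ≠ 0; then v_{j-1} := N · v_j for j = 2, …, 2.

Pick v_2 = (1, 0, 0, 0)ᵀ.
Then v_1 = N · v_2 = (0, -9, 3, 0)ᵀ.

Sanity check: (A − (5)·I) v_1 = (0, 0, 0, 0)ᵀ = 0. ✓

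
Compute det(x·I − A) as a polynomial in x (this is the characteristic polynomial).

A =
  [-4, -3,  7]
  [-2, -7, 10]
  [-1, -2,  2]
x^3 + 9*x^2 + 27*x + 27

Expanding det(x·I − A) (e.g. by cofactor expansion or by noting that A is similar to its Jordan form J, which has the same characteristic polynomial as A) gives
  χ_A(x) = x^3 + 9*x^2 + 27*x + 27
which factors as (x + 3)^3. The eigenvalues (with algebraic multiplicities) are λ = -3 with multiplicity 3.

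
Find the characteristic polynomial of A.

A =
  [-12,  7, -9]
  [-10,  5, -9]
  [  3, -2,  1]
x^3 + 6*x^2 + 12*x + 8

Expanding det(x·I − A) (e.g. by cofactor expansion or by noting that A is similar to its Jordan form J, which has the same characteristic polynomial as A) gives
  χ_A(x) = x^3 + 6*x^2 + 12*x + 8
which factors as (x + 2)^3. The eigenvalues (with algebraic multiplicities) are λ = -2 with multiplicity 3.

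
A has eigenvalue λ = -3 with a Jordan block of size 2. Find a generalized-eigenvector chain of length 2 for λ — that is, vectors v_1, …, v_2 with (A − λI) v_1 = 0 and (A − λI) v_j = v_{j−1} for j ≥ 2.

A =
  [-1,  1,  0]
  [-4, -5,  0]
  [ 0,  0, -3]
A Jordan chain for λ = -3 of length 2:
v_1 = (2, -4, 0)ᵀ
v_2 = (1, 0, 0)ᵀ

Let N = A − (-3)·I. We want v_2 with N^2 v_2 = 0 but N^1 v_2 ≠ 0; then v_{j-1} := N · v_j for j = 2, …, 2.

Pick v_2 = (1, 0, 0)ᵀ.
Then v_1 = N · v_2 = (2, -4, 0)ᵀ.

Sanity check: (A − (-3)·I) v_1 = (0, 0, 0)ᵀ = 0. ✓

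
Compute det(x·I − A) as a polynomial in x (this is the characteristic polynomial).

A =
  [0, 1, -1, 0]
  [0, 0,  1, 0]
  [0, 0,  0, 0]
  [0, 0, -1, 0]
x^4

Expanding det(x·I − A) (e.g. by cofactor expansion or by noting that A is similar to its Jordan form J, which has the same characteristic polynomial as A) gives
  χ_A(x) = x^4
which factors as x^4. The eigenvalues (with algebraic multiplicities) are λ = 0 with multiplicity 4.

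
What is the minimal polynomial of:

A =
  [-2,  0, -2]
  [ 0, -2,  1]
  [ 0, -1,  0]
x^3 + 4*x^2 + 5*x + 2

The characteristic polynomial is χ_A(x) = (x + 1)^2*(x + 2), so the eigenvalues are known. The minimal polynomial is
  m_A(x) = Π_λ (x − λ)^{k_λ}
where k_λ is the size of the *largest* Jordan block for λ (equivalently, the smallest k with (A − λI)^k v = 0 for every generalised eigenvector v of λ).

  λ = -2: largest Jordan block has size 1, contributing (x + 2)
  λ = -1: largest Jordan block has size 2, contributing (x + 1)^2

So m_A(x) = (x + 1)^2*(x + 2) = x^3 + 4*x^2 + 5*x + 2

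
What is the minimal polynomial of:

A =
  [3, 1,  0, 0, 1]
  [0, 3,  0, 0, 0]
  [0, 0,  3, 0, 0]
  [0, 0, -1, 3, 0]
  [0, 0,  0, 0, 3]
x^2 - 6*x + 9

The characteristic polynomial is χ_A(x) = (x - 3)^5, so the eigenvalues are known. The minimal polynomial is
  m_A(x) = Π_λ (x − λ)^{k_λ}
where k_λ is the size of the *largest* Jordan block for λ (equivalently, the smallest k with (A − λI)^k v = 0 for every generalised eigenvector v of λ).

  λ = 3: largest Jordan block has size 2, contributing (x − 3)^2

So m_A(x) = (x - 3)^2 = x^2 - 6*x + 9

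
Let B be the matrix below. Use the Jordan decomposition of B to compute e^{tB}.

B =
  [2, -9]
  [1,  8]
e^{tB} =
  [-3*t*exp(5*t) + exp(5*t), -9*t*exp(5*t)]
  [t*exp(5*t), 3*t*exp(5*t) + exp(5*t)]

Strategy: write B = P · J · P⁻¹ where J is a Jordan canonical form, so e^{tB} = P · e^{tJ} · P⁻¹, and e^{tJ} can be computed block-by-block.

B has Jordan form
J =
  [5, 1]
  [0, 5]
(up to reordering of blocks).

Per-block formulas:
  For a 2×2 Jordan block J_2(5): exp(t · J_2(5)) = e^(5t)·(I + t·N), where N is the 2×2 nilpotent shift.

After assembling e^{tJ} and conjugating by P, we get:

e^{tB} =
  [-3*t*exp(5*t) + exp(5*t), -9*t*exp(5*t)]
  [t*exp(5*t), 3*t*exp(5*t) + exp(5*t)]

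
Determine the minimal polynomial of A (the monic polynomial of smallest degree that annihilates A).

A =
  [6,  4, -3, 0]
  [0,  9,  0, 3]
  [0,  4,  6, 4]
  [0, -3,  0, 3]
x^2 - 12*x + 36

The characteristic polynomial is χ_A(x) = (x - 6)^4, so the eigenvalues are known. The minimal polynomial is
  m_A(x) = Π_λ (x − λ)^{k_λ}
where k_λ is the size of the *largest* Jordan block for λ (equivalently, the smallest k with (A − λI)^k v = 0 for every generalised eigenvector v of λ).

  λ = 6: largest Jordan block has size 2, contributing (x − 6)^2

So m_A(x) = (x - 6)^2 = x^2 - 12*x + 36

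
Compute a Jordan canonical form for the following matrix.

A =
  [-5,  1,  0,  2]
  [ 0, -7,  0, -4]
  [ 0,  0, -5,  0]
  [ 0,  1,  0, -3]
J_2(-5) ⊕ J_1(-5) ⊕ J_1(-5)

The characteristic polynomial is
  det(x·I − A) = x^4 + 20*x^3 + 150*x^2 + 500*x + 625 = (x + 5)^4

Eigenvalues and multiplicities (the geometric multiplicity of λ is n − rank(A − λI), which equals the number of Jordan blocks for λ):
  λ = -5: algebraic multiplicity = 4, geometric multiplicity = 3

Determining the block sizes for each eigenvalue:
  λ = -5: 3 blocks summing to 4 forces exactly one block of size 2 and the rest size 1 → block sizes [2, 1, 1]

Assembling the blocks gives a Jordan form
J =
  [-5,  1,  0,  0]
  [ 0, -5,  0,  0]
  [ 0,  0, -5,  0]
  [ 0,  0,  0, -5]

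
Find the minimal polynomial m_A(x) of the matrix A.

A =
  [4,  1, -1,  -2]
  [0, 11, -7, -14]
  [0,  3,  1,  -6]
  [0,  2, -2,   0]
x^2 - 8*x + 16

The characteristic polynomial is χ_A(x) = (x - 4)^4, so the eigenvalues are known. The minimal polynomial is
  m_A(x) = Π_λ (x − λ)^{k_λ}
where k_λ is the size of the *largest* Jordan block for λ (equivalently, the smallest k with (A − λI)^k v = 0 for every generalised eigenvector v of λ).

  λ = 4: largest Jordan block has size 2, contributing (x − 4)^2

So m_A(x) = (x - 4)^2 = x^2 - 8*x + 16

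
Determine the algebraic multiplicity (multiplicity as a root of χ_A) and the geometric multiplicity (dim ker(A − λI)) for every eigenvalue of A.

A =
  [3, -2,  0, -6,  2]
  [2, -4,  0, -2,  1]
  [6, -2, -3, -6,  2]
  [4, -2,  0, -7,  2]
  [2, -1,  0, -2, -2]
λ = -3: alg = 4, geom = 3; λ = -1: alg = 1, geom = 1

Step 1 — factor the characteristic polynomial to read off the algebraic multiplicities:
  χ_A(x) = (x + 1)*(x + 3)^4

Step 2 — compute geometric multiplicities via the rank-nullity identity g(λ) = n − rank(A − λI):
  rank(A − (-3)·I) = 2, so dim ker(A − (-3)·I) = n − 2 = 3
  rank(A − (-1)·I) = 4, so dim ker(A − (-1)·I) = n − 4 = 1

Summary:
  λ = -3: algebraic multiplicity = 4, geometric multiplicity = 3
  λ = -1: algebraic multiplicity = 1, geometric multiplicity = 1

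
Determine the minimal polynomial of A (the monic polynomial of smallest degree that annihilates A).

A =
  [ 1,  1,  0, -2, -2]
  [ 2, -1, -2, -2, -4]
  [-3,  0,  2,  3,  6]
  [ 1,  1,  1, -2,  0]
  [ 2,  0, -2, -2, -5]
x^2 + 2*x + 1

The characteristic polynomial is χ_A(x) = (x + 1)^5, so the eigenvalues are known. The minimal polynomial is
  m_A(x) = Π_λ (x − λ)^{k_λ}
where k_λ is the size of the *largest* Jordan block for λ (equivalently, the smallest k with (A − λI)^k v = 0 for every generalised eigenvector v of λ).

  λ = -1: largest Jordan block has size 2, contributing (x + 1)^2

So m_A(x) = (x + 1)^2 = x^2 + 2*x + 1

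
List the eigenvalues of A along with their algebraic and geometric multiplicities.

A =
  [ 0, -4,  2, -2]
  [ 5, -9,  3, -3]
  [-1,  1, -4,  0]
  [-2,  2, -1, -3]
λ = -4: alg = 4, geom = 2

Step 1 — factor the characteristic polynomial to read off the algebraic multiplicities:
  χ_A(x) = (x + 4)^4

Step 2 — compute geometric multiplicities via the rank-nullity identity g(λ) = n − rank(A − λI):
  rank(A − (-4)·I) = 2, so dim ker(A − (-4)·I) = n − 2 = 2

Summary:
  λ = -4: algebraic multiplicity = 4, geometric multiplicity = 2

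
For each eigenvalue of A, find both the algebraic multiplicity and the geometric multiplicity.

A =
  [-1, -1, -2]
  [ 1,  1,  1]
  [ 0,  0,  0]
λ = 0: alg = 3, geom = 1

Step 1 — factor the characteristic polynomial to read off the algebraic multiplicities:
  χ_A(x) = x^3

Step 2 — compute geometric multiplicities via the rank-nullity identity g(λ) = n − rank(A − λI):
  rank(A − (0)·I) = 2, so dim ker(A − (0)·I) = n − 2 = 1

Summary:
  λ = 0: algebraic multiplicity = 3, geometric multiplicity = 1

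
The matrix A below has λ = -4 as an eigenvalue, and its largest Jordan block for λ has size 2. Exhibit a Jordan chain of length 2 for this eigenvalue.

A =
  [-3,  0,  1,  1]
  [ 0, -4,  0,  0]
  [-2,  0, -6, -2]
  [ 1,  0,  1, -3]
A Jordan chain for λ = -4 of length 2:
v_1 = (1, 0, -2, 1)ᵀ
v_2 = (1, 0, 0, 0)ᵀ

Let N = A − (-4)·I. We want v_2 with N^2 v_2 = 0 but N^1 v_2 ≠ 0; then v_{j-1} := N · v_j for j = 2, …, 2.

Pick v_2 = (1, 0, 0, 0)ᵀ.
Then v_1 = N · v_2 = (1, 0, -2, 1)ᵀ.

Sanity check: (A − (-4)·I) v_1 = (0, 0, 0, 0)ᵀ = 0. ✓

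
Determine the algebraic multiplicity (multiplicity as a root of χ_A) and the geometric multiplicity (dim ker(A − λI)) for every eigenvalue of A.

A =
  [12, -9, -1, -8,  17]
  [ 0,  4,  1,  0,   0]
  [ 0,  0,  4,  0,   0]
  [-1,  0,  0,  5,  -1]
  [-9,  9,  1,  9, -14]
λ = -5: alg = 1, geom = 1; λ = 4: alg = 4, geom = 2

Step 1 — factor the characteristic polynomial to read off the algebraic multiplicities:
  χ_A(x) = (x - 4)^4*(x + 5)

Step 2 — compute geometric multiplicities via the rank-nullity identity g(λ) = n − rank(A − λI):
  rank(A − (-5)·I) = 4, so dim ker(A − (-5)·I) = n − 4 = 1
  rank(A − (4)·I) = 3, so dim ker(A − (4)·I) = n − 3 = 2

Summary:
  λ = -5: algebraic multiplicity = 1, geometric multiplicity = 1
  λ = 4: algebraic multiplicity = 4, geometric multiplicity = 2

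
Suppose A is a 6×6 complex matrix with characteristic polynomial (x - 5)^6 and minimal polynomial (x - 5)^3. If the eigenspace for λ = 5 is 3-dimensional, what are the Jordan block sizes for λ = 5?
Block sizes for λ = 5: [3, 2, 1]

Step 1 — from the characteristic polynomial, algebraic multiplicity of λ = 5 is 6. From dim ker(A − (5)·I) = 3, there are exactly 3 Jordan blocks for λ = 5.
Step 2 — from the minimal polynomial, the factor (x − 5)^3 tells us the largest block for λ = 5 has size 3.
Step 3 — with total size 6, 3 blocks, and largest block 3, the block sizes (in nonincreasing order) are [3, 2, 1].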